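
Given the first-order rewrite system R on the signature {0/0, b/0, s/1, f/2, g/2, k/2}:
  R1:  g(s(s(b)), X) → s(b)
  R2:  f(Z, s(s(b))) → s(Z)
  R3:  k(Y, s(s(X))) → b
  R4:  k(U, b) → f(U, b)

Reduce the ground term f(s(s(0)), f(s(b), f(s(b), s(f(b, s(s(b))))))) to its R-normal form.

1. f(s(s(0)), f(s(b), f(s(b), s(f(b, s(s(b)))))))  →  f(s(s(0)), f(s(b), f(s(b), s(s(b)))))   [R2 at 2.2.2.1]
2. f(s(s(0)), f(s(b), f(s(b), s(s(b)))))  →  f(s(s(0)), f(s(b), s(s(b))))   [R2 at 2.2]
3. f(s(s(0)), f(s(b), s(s(b))))  →  f(s(s(0)), s(s(b)))   [R2 at 2]
4. f(s(s(0)), s(s(b)))  →  s(s(s(0)))   [R2 at ε]

s(s(s(0)))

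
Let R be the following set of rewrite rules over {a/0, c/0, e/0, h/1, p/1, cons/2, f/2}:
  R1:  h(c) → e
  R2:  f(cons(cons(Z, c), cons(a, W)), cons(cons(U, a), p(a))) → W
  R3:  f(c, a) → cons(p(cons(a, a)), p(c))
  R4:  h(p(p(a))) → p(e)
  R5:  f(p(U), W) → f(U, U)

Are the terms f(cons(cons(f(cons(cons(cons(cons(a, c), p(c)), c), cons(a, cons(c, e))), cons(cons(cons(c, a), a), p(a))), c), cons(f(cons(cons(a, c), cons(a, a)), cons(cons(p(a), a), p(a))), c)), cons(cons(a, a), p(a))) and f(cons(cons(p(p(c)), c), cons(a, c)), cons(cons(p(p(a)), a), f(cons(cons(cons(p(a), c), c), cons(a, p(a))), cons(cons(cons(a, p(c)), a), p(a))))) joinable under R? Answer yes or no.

yes — NF(t₁) = c, NF(t₂) = c

Reduce t₁ = f(cons(cons(f(cons(cons(cons(cons(a, c), p(c)), c), cons(a, cons(c, e))), cons(cons(cons(c, a), a), p(a))), c), cons(f(cons(cons(a, c), cons(a, a)), cons(cons(p(a), a), p(a))), c)), cons(cons(a, a), p(a))):
1. f(cons(cons(f(cons(cons(cons(cons(a, c), p(c)), c), cons(a, cons(c, e))), cons(cons(cons(c, a), a), p(a))), c), cons(f(cons(cons(a, c), cons(a, a)), cons(cons(p(a), a), p(a))), c)), cons(cons(a, a), p(a)))  →  f(cons(cons(cons(c, e), c), cons(f(cons(cons(a, c), cons(a, a)), cons(cons(p(a), a), p(a))), c)), cons(cons(a, a), p(a)))   [R2 at 1.1.1]
2. f(cons(cons(cons(c, e), c), cons(f(cons(cons(a, c), cons(a, a)), cons(cons(p(a), a), p(a))), c)), cons(cons(a, a), p(a)))  →  f(cons(cons(cons(c, e), c), cons(a, c)), cons(cons(a, a), p(a)))   [R2 at 1.2.1]
3. f(cons(cons(cons(c, e), c), cons(a, c)), cons(cons(a, a), p(a)))  →  c   [R2 at ε]

Reduce t₂ = f(cons(cons(p(p(c)), c), cons(a, c)), cons(cons(p(p(a)), a), f(cons(cons(cons(p(a), c), c), cons(a, p(a))), cons(cons(cons(a, p(c)), a), p(a))))):
1. f(cons(cons(p(p(c)), c), cons(a, c)), cons(cons(p(p(a)), a), f(cons(cons(cons(p(a), c), c), cons(a, p(a))), cons(cons(cons(a, p(c)), a), p(a)))))  →  f(cons(cons(p(p(c)), c), cons(a, c)), cons(cons(p(p(a)), a), p(a)))   [R2 at 2.2]
2. f(cons(cons(p(p(c)), c), cons(a, c)), cons(cons(p(p(a)), a), p(a)))  →  c   [R2 at ε]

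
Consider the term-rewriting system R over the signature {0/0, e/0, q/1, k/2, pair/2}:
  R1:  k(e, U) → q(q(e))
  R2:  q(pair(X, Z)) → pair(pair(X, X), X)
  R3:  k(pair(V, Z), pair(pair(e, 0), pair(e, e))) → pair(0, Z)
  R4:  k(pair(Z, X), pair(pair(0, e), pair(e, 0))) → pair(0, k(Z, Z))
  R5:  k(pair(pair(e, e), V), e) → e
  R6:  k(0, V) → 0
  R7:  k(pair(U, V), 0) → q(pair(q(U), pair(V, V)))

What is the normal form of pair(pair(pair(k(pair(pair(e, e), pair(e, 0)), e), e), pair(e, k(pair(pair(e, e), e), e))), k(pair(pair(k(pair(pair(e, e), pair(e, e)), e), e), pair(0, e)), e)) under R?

pair(pair(pair(e, e), pair(e, e)), e)

1. pair(pair(pair(k(pair(pair(e, e), pair(e, 0)), e), e), pair(e, k(pair(pair(e, e), e), e))), k(pair(pair(k(pair(pair(e, e), pair(e, e)), e), e), pair(0, e)), e))  →  pair(pair(pair(e, e), pair(e, k(pair(pair(e, e), e), e))), k(pair(pair(k(pair(pair(e, e), pair(e, e)), e), e), pair(0, e)), e))   [R5 at 1.1.1]
2. pair(pair(pair(e, e), pair(e, k(pair(pair(e, e), e), e))), k(pair(pair(k(pair(pair(e, e), pair(e, e)), e), e), pair(0, e)), e))  →  pair(pair(pair(e, e), pair(e, e)), k(pair(pair(k(pair(pair(e, e), pair(e, e)), e), e), pair(0, e)), e))   [R5 at 1.2.2]
3. pair(pair(pair(e, e), pair(e, e)), k(pair(pair(k(pair(pair(e, e), pair(e, e)), e), e), pair(0, e)), e))  →  pair(pair(pair(e, e), pair(e, e)), k(pair(pair(e, e), pair(0, e)), e))   [R5 at 2.1.1.1]
4. pair(pair(pair(e, e), pair(e, e)), k(pair(pair(e, e), pair(0, e)), e))  →  pair(pair(pair(e, e), pair(e, e)), e)   [R5 at 2]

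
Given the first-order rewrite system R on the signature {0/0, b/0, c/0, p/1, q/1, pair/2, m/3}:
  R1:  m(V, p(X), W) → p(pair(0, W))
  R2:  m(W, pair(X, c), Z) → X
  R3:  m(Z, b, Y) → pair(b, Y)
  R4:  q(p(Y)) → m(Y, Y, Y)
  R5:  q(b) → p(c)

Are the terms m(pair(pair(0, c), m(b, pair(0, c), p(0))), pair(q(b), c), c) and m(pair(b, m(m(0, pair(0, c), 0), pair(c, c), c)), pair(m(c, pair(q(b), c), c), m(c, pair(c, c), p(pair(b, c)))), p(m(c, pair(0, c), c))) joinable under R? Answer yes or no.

yes — NF(t₁) = p(c), NF(t₂) = p(c)

Reduce t₁ = m(pair(pair(0, c), m(b, pair(0, c), p(0))), pair(q(b), c), c):
1. m(pair(pair(0, c), m(b, pair(0, c), p(0))), pair(q(b), c), c)  →  q(b)   [R2 at ε]
2. q(b)  →  p(c)   [R5 at ε]

Reduce t₂ = m(pair(b, m(m(0, pair(0, c), 0), pair(c, c), c)), pair(m(c, pair(q(b), c), c), m(c, pair(c, c), p(pair(b, c)))), p(m(c, pair(0, c), c))):
1. m(pair(b, m(m(0, pair(0, c), 0), pair(c, c), c)), pair(m(c, pair(q(b), c), c), m(c, pair(c, c), p(pair(b, c)))), p(m(c, pair(0, c), c)))  →  m(pair(b, c), pair(m(c, pair(q(b), c), c), m(c, pair(c, c), p(pair(b, c)))), p(m(c, pair(0, c), c)))   [R2 at 1.2]
2. m(pair(b, c), pair(m(c, pair(q(b), c), c), m(c, pair(c, c), p(pair(b, c)))), p(m(c, pair(0, c), c)))  →  m(pair(b, c), pair(q(b), m(c, pair(c, c), p(pair(b, c)))), p(m(c, pair(0, c), c)))   [R2 at 2.1]
3. m(pair(b, c), pair(q(b), m(c, pair(c, c), p(pair(b, c)))), p(m(c, pair(0, c), c)))  →  m(pair(b, c), pair(p(c), m(c, pair(c, c), p(pair(b, c)))), p(m(c, pair(0, c), c)))   [R5 at 2.1]
4. m(pair(b, c), pair(p(c), m(c, pair(c, c), p(pair(b, c)))), p(m(c, pair(0, c), c)))  →  m(pair(b, c), pair(p(c), c), p(m(c, pair(0, c), c)))   [R2 at 2.2]
5. m(pair(b, c), pair(p(c), c), p(m(c, pair(0, c), c)))  →  p(c)   [R2 at ε]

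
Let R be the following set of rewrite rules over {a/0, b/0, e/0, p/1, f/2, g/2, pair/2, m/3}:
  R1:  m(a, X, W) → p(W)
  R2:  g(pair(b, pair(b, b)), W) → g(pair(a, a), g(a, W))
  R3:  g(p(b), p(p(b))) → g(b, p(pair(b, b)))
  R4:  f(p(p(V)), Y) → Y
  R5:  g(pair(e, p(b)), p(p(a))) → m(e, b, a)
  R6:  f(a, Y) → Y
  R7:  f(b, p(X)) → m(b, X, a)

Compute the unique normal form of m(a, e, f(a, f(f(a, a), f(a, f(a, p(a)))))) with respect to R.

p(p(a))

1. m(a, e, f(a, f(f(a, a), f(a, f(a, p(a))))))  →  p(f(a, f(f(a, a), f(a, f(a, p(a))))))   [R1 at ε]
2. p(f(a, f(f(a, a), f(a, f(a, p(a))))))  →  p(f(f(a, a), f(a, f(a, p(a)))))   [R6 at 1]
3. p(f(f(a, a), f(a, f(a, p(a)))))  →  p(f(a, f(a, f(a, p(a)))))   [R6 at 1.1]
4. p(f(a, f(a, f(a, p(a)))))  →  p(f(a, f(a, p(a))))   [R6 at 1]
5. p(f(a, f(a, p(a))))  →  p(f(a, p(a)))   [R6 at 1]
6. p(f(a, p(a)))  →  p(p(a))   [R6 at 1]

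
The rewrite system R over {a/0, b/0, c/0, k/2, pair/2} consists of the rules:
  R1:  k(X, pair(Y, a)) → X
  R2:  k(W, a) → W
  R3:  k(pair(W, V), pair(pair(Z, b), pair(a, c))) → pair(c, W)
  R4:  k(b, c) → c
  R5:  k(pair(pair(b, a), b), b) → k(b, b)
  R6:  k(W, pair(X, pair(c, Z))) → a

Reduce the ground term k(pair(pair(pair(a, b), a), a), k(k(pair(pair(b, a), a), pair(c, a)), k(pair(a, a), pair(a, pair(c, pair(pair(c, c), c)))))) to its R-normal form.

pair(pair(pair(a, b), a), a)

1. k(pair(pair(pair(a, b), a), a), k(k(pair(pair(b, a), a), pair(c, a)), k(pair(a, a), pair(a, pair(c, pair(pair(c, c), c))))))  →  k(pair(pair(pair(a, b), a), a), k(pair(pair(b, a), a), k(pair(a, a), pair(a, pair(c, pair(pair(c, c), c))))))   [R1 at 2.1]
2. k(pair(pair(pair(a, b), a), a), k(pair(pair(b, a), a), k(pair(a, a), pair(a, pair(c, pair(pair(c, c), c))))))  →  k(pair(pair(pair(a, b), a), a), k(pair(pair(b, a), a), a))   [R6 at 2.2]
3. k(pair(pair(pair(a, b), a), a), k(pair(pair(b, a), a), a))  →  k(pair(pair(pair(a, b), a), a), pair(pair(b, a), a))   [R2 at 2]
4. k(pair(pair(pair(a, b), a), a), pair(pair(b, a), a))  →  pair(pair(pair(a, b), a), a)   [R1 at ε]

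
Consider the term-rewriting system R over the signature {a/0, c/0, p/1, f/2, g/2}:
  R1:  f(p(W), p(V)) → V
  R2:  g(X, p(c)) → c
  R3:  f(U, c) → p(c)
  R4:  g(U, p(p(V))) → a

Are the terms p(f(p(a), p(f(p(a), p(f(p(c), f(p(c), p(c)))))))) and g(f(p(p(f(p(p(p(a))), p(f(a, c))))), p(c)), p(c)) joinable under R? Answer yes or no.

no — NF(t₁) = p(p(c)), NF(t₂) = c

Reduce t₁ = p(f(p(a), p(f(p(a), p(f(p(c), f(p(c), p(c)))))))):
1. p(f(p(a), p(f(p(a), p(f(p(c), f(p(c), p(c))))))))  →  p(f(p(a), p(f(p(c), f(p(c), p(c))))))   [R1 at 1]
2. p(f(p(a), p(f(p(c), f(p(c), p(c))))))  →  p(f(p(c), f(p(c), p(c))))   [R1 at 1]
3. p(f(p(c), f(p(c), p(c))))  →  p(f(p(c), c))   [R1 at 1.2]
4. p(f(p(c), c))  →  p(p(c))   [R3 at 1]

Reduce t₂ = g(f(p(p(f(p(p(p(a))), p(f(a, c))))), p(c)), p(c)):
1. g(f(p(p(f(p(p(p(a))), p(f(a, c))))), p(c)), p(c))  →  c   [R2 at ε]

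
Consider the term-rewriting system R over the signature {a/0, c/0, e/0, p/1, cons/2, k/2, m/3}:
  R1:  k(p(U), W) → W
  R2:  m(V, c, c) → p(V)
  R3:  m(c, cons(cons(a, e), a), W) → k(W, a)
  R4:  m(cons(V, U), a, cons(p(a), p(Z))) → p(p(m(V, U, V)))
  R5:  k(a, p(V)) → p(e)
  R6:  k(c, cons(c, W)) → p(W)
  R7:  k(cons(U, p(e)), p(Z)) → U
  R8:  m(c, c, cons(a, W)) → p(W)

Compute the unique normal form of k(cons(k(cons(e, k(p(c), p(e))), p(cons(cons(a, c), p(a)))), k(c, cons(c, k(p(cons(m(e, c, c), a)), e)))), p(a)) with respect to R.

1. k(cons(k(cons(e, k(p(c), p(e))), p(cons(cons(a, c), p(a)))), k(c, cons(c, k(p(cons(m(e, c, c), a)), e)))), p(a))  →  k(cons(k(cons(e, p(e)), p(cons(cons(a, c), p(a)))), k(c, cons(c, k(p(cons(m(e, c, c), a)), e)))), p(a))   [R1 at 1.1.1.2]
2. k(cons(k(cons(e, p(e)), p(cons(cons(a, c), p(a)))), k(c, cons(c, k(p(cons(m(e, c, c), a)), e)))), p(a))  →  k(cons(e, k(c, cons(c, k(p(cons(m(e, c, c), a)), e)))), p(a))   [R7 at 1.1]
3. k(cons(e, k(c, cons(c, k(p(cons(m(e, c, c), a)), e)))), p(a))  →  k(cons(e, p(k(p(cons(m(e, c, c), a)), e))), p(a))   [R6 at 1.2]
4. k(cons(e, p(k(p(cons(m(e, c, c), a)), e))), p(a))  →  k(cons(e, p(e)), p(a))   [R1 at 1.2.1]
5. k(cons(e, p(e)), p(a))  →  e   [R7 at ε]

e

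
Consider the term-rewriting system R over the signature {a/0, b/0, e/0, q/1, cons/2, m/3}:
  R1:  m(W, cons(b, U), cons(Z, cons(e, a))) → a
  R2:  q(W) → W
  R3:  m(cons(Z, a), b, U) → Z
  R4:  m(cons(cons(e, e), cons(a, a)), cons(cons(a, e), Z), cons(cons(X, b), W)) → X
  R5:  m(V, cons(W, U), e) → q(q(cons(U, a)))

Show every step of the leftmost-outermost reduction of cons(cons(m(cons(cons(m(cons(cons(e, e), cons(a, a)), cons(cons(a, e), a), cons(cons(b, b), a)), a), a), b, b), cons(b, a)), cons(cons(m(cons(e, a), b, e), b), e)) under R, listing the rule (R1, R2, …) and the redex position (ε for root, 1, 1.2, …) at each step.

cons(cons(cons(b, a), cons(b, a)), cons(cons(e, b), e))

1. cons(cons(m(cons(cons(m(cons(cons(e, e), cons(a, a)), cons(cons(a, e), a), cons(cons(b, b), a)), a), a), b, b), cons(b, a)), cons(cons(m(cons(e, a), b, e), b), e))  →  cons(cons(cons(m(cons(cons(e, e), cons(a, a)), cons(cons(a, e), a), cons(cons(b, b), a)), a), cons(b, a)), cons(cons(m(cons(e, a), b, e), b), e))   [R3 at 1.1]
2. cons(cons(cons(m(cons(cons(e, e), cons(a, a)), cons(cons(a, e), a), cons(cons(b, b), a)), a), cons(b, a)), cons(cons(m(cons(e, a), b, e), b), e))  →  cons(cons(cons(b, a), cons(b, a)), cons(cons(m(cons(e, a), b, e), b), e))   [R4 at 1.1.1]
3. cons(cons(cons(b, a), cons(b, a)), cons(cons(m(cons(e, a), b, e), b), e))  →  cons(cons(cons(b, a), cons(b, a)), cons(cons(e, b), e))   [R3 at 2.1.1]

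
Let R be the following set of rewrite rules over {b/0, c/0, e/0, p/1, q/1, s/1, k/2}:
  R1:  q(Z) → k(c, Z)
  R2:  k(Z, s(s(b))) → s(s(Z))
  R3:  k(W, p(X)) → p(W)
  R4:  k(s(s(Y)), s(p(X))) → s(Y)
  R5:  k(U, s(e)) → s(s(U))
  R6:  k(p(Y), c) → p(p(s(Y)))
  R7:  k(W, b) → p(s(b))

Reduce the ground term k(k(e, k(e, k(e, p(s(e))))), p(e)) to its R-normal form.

1. k(k(e, k(e, k(e, p(s(e))))), p(e))  →  p(k(e, k(e, k(e, p(s(e))))))   [R3 at ε]
2. p(k(e, k(e, k(e, p(s(e))))))  →  p(k(e, k(e, p(e))))   [R3 at 1.2.2]
3. p(k(e, k(e, p(e))))  →  p(k(e, p(e)))   [R3 at 1.2]
4. p(k(e, p(e)))  →  p(p(e))   [R3 at 1]

p(p(e))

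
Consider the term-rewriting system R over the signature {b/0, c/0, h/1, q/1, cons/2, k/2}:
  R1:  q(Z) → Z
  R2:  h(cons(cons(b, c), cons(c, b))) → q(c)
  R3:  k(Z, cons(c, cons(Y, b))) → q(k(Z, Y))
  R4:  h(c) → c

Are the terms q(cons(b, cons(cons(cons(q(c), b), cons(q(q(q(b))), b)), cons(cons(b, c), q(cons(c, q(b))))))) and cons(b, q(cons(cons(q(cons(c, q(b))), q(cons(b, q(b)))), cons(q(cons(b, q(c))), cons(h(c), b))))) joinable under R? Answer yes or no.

yes — NF(t₁) = cons(b, cons(cons(cons(c, b), cons(b, b)), cons(cons(b, c), cons(c, b)))), NF(t₂) = cons(b, cons(cons(cons(c, b), cons(b, b)), cons(cons(b, c), cons(c, b))))

Reduce t₁ = q(cons(b, cons(cons(cons(q(c), b), cons(q(q(q(b))), b)), cons(cons(b, c), q(cons(c, q(b))))))):
1. q(cons(b, cons(cons(cons(q(c), b), cons(q(q(q(b))), b)), cons(cons(b, c), q(cons(c, q(b)))))))  →  cons(b, cons(cons(cons(q(c), b), cons(q(q(q(b))), b)), cons(cons(b, c), q(cons(c, q(b))))))   [R1 at ε]
2. cons(b, cons(cons(cons(q(c), b), cons(q(q(q(b))), b)), cons(cons(b, c), q(cons(c, q(b))))))  →  cons(b, cons(cons(cons(c, b), cons(q(q(q(b))), b)), cons(cons(b, c), q(cons(c, q(b))))))   [R1 at 2.1.1.1]
3. cons(b, cons(cons(cons(c, b), cons(q(q(q(b))), b)), cons(cons(b, c), q(cons(c, q(b))))))  →  cons(b, cons(cons(cons(c, b), cons(q(q(b)), b)), cons(cons(b, c), q(cons(c, q(b))))))   [R1 at 2.1.2.1]
4. cons(b, cons(cons(cons(c, b), cons(q(q(b)), b)), cons(cons(b, c), q(cons(c, q(b))))))  →  cons(b, cons(cons(cons(c, b), cons(q(b), b)), cons(cons(b, c), q(cons(c, q(b))))))   [R1 at 2.1.2.1]
5. cons(b, cons(cons(cons(c, b), cons(q(b), b)), cons(cons(b, c), q(cons(c, q(b))))))  →  cons(b, cons(cons(cons(c, b), cons(b, b)), cons(cons(b, c), q(cons(c, q(b))))))   [R1 at 2.1.2.1]
6. cons(b, cons(cons(cons(c, b), cons(b, b)), cons(cons(b, c), q(cons(c, q(b))))))  →  cons(b, cons(cons(cons(c, b), cons(b, b)), cons(cons(b, c), cons(c, q(b)))))   [R1 at 2.2.2]
7. cons(b, cons(cons(cons(c, b), cons(b, b)), cons(cons(b, c), cons(c, q(b)))))  →  cons(b, cons(cons(cons(c, b), cons(b, b)), cons(cons(b, c), cons(c, b))))   [R1 at 2.2.2.2]

Reduce t₂ = cons(b, q(cons(cons(q(cons(c, q(b))), q(cons(b, q(b)))), cons(q(cons(b, q(c))), cons(h(c), b))))):
1. cons(b, q(cons(cons(q(cons(c, q(b))), q(cons(b, q(b)))), cons(q(cons(b, q(c))), cons(h(c), b)))))  →  cons(b, cons(cons(q(cons(c, q(b))), q(cons(b, q(b)))), cons(q(cons(b, q(c))), cons(h(c), b))))   [R1 at 2]
2. cons(b, cons(cons(q(cons(c, q(b))), q(cons(b, q(b)))), cons(q(cons(b, q(c))), cons(h(c), b))))  →  cons(b, cons(cons(cons(c, q(b)), q(cons(b, q(b)))), cons(q(cons(b, q(c))), cons(h(c), b))))   [R1 at 2.1.1]
3. cons(b, cons(cons(cons(c, q(b)), q(cons(b, q(b)))), cons(q(cons(b, q(c))), cons(h(c), b))))  →  cons(b, cons(cons(cons(c, b), q(cons(b, q(b)))), cons(q(cons(b, q(c))), cons(h(c), b))))   [R1 at 2.1.1.2]
4. cons(b, cons(cons(cons(c, b), q(cons(b, q(b)))), cons(q(cons(b, q(c))), cons(h(c), b))))  →  cons(b, cons(cons(cons(c, b), cons(b, q(b))), cons(q(cons(b, q(c))), cons(h(c), b))))   [R1 at 2.1.2]
5. cons(b, cons(cons(cons(c, b), cons(b, q(b))), cons(q(cons(b, q(c))), cons(h(c), b))))  →  cons(b, cons(cons(cons(c, b), cons(b, b)), cons(q(cons(b, q(c))), cons(h(c), b))))   [R1 at 2.1.2.2]
6. cons(b, cons(cons(cons(c, b), cons(b, b)), cons(q(cons(b, q(c))), cons(h(c), b))))  →  cons(b, cons(cons(cons(c, b), cons(b, b)), cons(cons(b, q(c)), cons(h(c), b))))   [R1 at 2.2.1]
7. cons(b, cons(cons(cons(c, b), cons(b, b)), cons(cons(b, q(c)), cons(h(c), b))))  →  cons(b, cons(cons(cons(c, b), cons(b, b)), cons(cons(b, c), cons(h(c), b))))   [R1 at 2.2.1.2]
8. cons(b, cons(cons(cons(c, b), cons(b, b)), cons(cons(b, c), cons(h(c), b))))  →  cons(b, cons(cons(cons(c, b), cons(b, b)), cons(cons(b, c), cons(c, b))))   [R4 at 2.2.2.1]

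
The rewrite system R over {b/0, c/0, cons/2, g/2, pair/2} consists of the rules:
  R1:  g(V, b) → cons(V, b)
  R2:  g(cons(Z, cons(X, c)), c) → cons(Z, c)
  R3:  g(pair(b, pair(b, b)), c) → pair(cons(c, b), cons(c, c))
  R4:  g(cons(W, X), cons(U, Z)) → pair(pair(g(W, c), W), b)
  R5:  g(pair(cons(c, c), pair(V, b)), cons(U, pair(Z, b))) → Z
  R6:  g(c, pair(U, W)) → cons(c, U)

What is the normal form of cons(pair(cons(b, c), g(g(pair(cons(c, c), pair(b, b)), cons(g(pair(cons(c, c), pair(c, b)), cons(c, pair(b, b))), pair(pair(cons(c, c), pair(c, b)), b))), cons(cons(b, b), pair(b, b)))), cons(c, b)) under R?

1. cons(pair(cons(b, c), g(g(pair(cons(c, c), pair(b, b)), cons(g(pair(cons(c, c), pair(c, b)), cons(c, pair(b, b))), pair(pair(cons(c, c), pair(c, b)), b))), cons(cons(b, b), pair(b, b)))), cons(c, b))  →  cons(pair(cons(b, c), g(pair(cons(c, c), pair(c, b)), cons(cons(b, b), pair(b, b)))), cons(c, b))   [R5 at 1.2.1]
2. cons(pair(cons(b, c), g(pair(cons(c, c), pair(c, b)), cons(cons(b, b), pair(b, b)))), cons(c, b))  →  cons(pair(cons(b, c), b), cons(c, b))   [R5 at 1.2]

cons(pair(cons(b, c), b), cons(c, b))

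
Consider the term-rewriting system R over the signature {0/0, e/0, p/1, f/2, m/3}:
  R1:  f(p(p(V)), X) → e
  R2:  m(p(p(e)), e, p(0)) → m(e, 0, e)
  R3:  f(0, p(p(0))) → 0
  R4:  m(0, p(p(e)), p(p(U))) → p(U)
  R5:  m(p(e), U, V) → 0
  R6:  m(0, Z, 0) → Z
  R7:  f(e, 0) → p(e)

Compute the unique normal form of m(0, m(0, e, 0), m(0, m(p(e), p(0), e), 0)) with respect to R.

e

1. m(0, m(0, e, 0), m(0, m(p(e), p(0), e), 0))  →  m(0, e, m(0, m(p(e), p(0), e), 0))   [R6 at 2]
2. m(0, e, m(0, m(p(e), p(0), e), 0))  →  m(0, e, m(p(e), p(0), e))   [R6 at 3]
3. m(0, e, m(p(e), p(0), e))  →  m(0, e, 0)   [R5 at 3]
4. m(0, e, 0)  →  e   [R6 at ε]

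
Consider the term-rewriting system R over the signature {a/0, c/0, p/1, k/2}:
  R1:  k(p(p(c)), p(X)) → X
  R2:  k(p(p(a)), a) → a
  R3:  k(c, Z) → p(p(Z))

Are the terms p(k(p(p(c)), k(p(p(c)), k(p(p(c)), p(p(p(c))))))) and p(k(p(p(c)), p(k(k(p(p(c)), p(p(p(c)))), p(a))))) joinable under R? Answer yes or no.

Reduce t₁ = p(k(p(p(c)), k(p(p(c)), k(p(p(c)), p(p(p(c))))))):
1. p(k(p(p(c)), k(p(p(c)), k(p(p(c)), p(p(p(c)))))))  →  p(k(p(p(c)), k(p(p(c)), p(p(c)))))   [R1 at 1.2.2]
2. p(k(p(p(c)), k(p(p(c)), p(p(c)))))  →  p(k(p(p(c)), p(c)))   [R1 at 1.2]
3. p(k(p(p(c)), p(c)))  →  p(c)   [R1 at 1]

Reduce t₂ = p(k(p(p(c)), p(k(k(p(p(c)), p(p(p(c)))), p(a))))):
1. p(k(p(p(c)), p(k(k(p(p(c)), p(p(p(c)))), p(a)))))  →  p(k(k(p(p(c)), p(p(p(c)))), p(a)))   [R1 at 1]
2. p(k(k(p(p(c)), p(p(p(c)))), p(a)))  →  p(k(p(p(c)), p(a)))   [R1 at 1.1]
3. p(k(p(p(c)), p(a)))  →  p(a)   [R1 at 1]

no — NF(t₁) = p(c), NF(t₂) = p(a)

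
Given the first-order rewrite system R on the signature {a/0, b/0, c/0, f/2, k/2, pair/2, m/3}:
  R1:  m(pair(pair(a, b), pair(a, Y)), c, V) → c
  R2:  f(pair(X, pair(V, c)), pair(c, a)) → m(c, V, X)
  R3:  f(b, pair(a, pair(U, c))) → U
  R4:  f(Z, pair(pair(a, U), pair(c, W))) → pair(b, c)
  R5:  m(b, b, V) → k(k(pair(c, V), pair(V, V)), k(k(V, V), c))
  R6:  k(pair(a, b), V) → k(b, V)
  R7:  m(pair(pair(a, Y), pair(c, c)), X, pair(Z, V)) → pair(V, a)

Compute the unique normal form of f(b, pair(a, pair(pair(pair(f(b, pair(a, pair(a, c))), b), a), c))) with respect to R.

pair(pair(a, b), a)

1. f(b, pair(a, pair(pair(pair(f(b, pair(a, pair(a, c))), b), a), c)))  →  pair(pair(f(b, pair(a, pair(a, c))), b), a)   [R3 at ε]
2. pair(pair(f(b, pair(a, pair(a, c))), b), a)  →  pair(pair(a, b), a)   [R3 at 1.1]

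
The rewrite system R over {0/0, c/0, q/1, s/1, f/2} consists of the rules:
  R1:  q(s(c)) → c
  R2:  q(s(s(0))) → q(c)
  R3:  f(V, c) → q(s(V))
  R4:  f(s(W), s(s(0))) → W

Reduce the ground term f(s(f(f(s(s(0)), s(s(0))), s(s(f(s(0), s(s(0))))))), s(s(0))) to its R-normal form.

0

1. f(s(f(f(s(s(0)), s(s(0))), s(s(f(s(0), s(s(0))))))), s(s(0)))  →  f(f(s(s(0)), s(s(0))), s(s(f(s(0), s(s(0))))))   [R4 at ε]
2. f(f(s(s(0)), s(s(0))), s(s(f(s(0), s(s(0))))))  →  f(s(0), s(s(f(s(0), s(s(0))))))   [R4 at 1]
3. f(s(0), s(s(f(s(0), s(s(0))))))  →  f(s(0), s(s(0)))   [R4 at 2.1.1]
4. f(s(0), s(s(0)))  →  0   [R4 at ε]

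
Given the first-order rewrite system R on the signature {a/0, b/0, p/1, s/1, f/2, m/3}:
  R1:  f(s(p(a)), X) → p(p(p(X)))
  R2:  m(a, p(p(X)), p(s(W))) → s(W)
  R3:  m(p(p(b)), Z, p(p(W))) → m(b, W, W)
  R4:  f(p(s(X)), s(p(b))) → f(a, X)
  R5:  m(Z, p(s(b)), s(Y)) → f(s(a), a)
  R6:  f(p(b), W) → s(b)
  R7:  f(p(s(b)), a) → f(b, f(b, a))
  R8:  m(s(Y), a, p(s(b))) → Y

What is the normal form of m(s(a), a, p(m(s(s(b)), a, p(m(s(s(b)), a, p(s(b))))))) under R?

a

1. m(s(a), a, p(m(s(s(b)), a, p(m(s(s(b)), a, p(s(b)))))))  →  m(s(a), a, p(m(s(s(b)), a, p(s(b)))))   [R8 at 3.1.3.1]
2. m(s(a), a, p(m(s(s(b)), a, p(s(b)))))  →  m(s(a), a, p(s(b)))   [R8 at 3.1]
3. m(s(a), a, p(s(b)))  →  a   [R8 at ε]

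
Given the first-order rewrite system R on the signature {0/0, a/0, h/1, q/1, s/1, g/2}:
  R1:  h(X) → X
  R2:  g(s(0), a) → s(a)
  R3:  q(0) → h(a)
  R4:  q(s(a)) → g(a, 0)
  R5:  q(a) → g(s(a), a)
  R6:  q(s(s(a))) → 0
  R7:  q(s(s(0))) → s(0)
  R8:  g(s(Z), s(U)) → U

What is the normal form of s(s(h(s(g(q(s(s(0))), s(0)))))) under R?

1. s(s(h(s(g(q(s(s(0))), s(0))))))  →  s(s(s(g(q(s(s(0))), s(0)))))   [R1 at 1.1]
2. s(s(s(g(q(s(s(0))), s(0)))))  →  s(s(s(g(s(0), s(0)))))   [R7 at 1.1.1.1]
3. s(s(s(g(s(0), s(0)))))  →  s(s(s(0)))   [R8 at 1.1.1]

s(s(s(0)))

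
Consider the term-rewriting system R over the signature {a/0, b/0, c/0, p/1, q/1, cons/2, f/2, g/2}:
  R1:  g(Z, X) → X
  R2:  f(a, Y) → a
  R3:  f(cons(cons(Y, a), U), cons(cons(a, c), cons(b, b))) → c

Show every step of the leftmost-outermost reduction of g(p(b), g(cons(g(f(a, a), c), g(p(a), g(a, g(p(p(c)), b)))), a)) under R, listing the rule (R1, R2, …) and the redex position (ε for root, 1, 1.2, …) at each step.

a

1. g(p(b), g(cons(g(f(a, a), c), g(p(a), g(a, g(p(p(c)), b)))), a))  →  g(cons(g(f(a, a), c), g(p(a), g(a, g(p(p(c)), b)))), a)   [R1 at ε]
2. g(cons(g(f(a, a), c), g(p(a), g(a, g(p(p(c)), b)))), a)  →  a   [R1 at ε]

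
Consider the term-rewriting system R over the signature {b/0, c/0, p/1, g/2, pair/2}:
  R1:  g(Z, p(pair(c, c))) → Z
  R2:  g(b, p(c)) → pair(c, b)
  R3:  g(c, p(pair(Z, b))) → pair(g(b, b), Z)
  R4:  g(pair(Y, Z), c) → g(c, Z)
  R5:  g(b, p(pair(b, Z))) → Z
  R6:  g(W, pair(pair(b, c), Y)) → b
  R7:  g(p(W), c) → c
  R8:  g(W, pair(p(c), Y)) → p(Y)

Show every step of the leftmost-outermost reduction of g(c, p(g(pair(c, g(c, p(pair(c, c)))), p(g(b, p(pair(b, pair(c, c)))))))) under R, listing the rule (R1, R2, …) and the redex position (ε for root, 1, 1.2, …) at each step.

1. g(c, p(g(pair(c, g(c, p(pair(c, c)))), p(g(b, p(pair(b, pair(c, c))))))))  →  g(c, p(g(pair(c, c), p(g(b, p(pair(b, pair(c, c))))))))   [R1 at 2.1.1.2]
2. g(c, p(g(pair(c, c), p(g(b, p(pair(b, pair(c, c))))))))  →  g(c, p(g(pair(c, c), p(pair(c, c)))))   [R5 at 2.1.2.1]
3. g(c, p(g(pair(c, c), p(pair(c, c)))))  →  g(c, p(pair(c, c)))   [R1 at 2.1]
4. g(c, p(pair(c, c)))  →  c   [R1 at ε]

c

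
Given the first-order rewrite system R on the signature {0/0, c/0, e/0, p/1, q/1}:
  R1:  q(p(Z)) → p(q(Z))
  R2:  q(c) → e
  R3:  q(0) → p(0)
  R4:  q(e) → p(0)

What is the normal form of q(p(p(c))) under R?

1. q(p(p(c)))  →  p(q(p(c)))   [R1 at ε]
2. p(q(p(c)))  →  p(p(q(c)))   [R1 at 1]
3. p(p(q(c)))  →  p(p(e))   [R2 at 1.1]

p(p(e))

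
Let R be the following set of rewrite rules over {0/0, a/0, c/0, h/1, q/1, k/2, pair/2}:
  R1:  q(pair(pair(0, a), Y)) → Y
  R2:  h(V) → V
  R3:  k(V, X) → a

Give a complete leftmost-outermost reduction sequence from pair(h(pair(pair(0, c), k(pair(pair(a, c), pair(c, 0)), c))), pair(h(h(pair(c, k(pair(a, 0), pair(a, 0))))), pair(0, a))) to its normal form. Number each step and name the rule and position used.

1. pair(h(pair(pair(0, c), k(pair(pair(a, c), pair(c, 0)), c))), pair(h(h(pair(c, k(pair(a, 0), pair(a, 0))))), pair(0, a)))  →  pair(pair(pair(0, c), k(pair(pair(a, c), pair(c, 0)), c)), pair(h(h(pair(c, k(pair(a, 0), pair(a, 0))))), pair(0, a)))   [R2 at 1]
2. pair(pair(pair(0, c), k(pair(pair(a, c), pair(c, 0)), c)), pair(h(h(pair(c, k(pair(a, 0), pair(a, 0))))), pair(0, a)))  →  pair(pair(pair(0, c), a), pair(h(h(pair(c, k(pair(a, 0), pair(a, 0))))), pair(0, a)))   [R3 at 1.2]
3. pair(pair(pair(0, c), a), pair(h(h(pair(c, k(pair(a, 0), pair(a, 0))))), pair(0, a)))  →  pair(pair(pair(0, c), a), pair(h(pair(c, k(pair(a, 0), pair(a, 0)))), pair(0, a)))   [R2 at 2.1]
4. pair(pair(pair(0, c), a), pair(h(pair(c, k(pair(a, 0), pair(a, 0)))), pair(0, a)))  →  pair(pair(pair(0, c), a), pair(pair(c, k(pair(a, 0), pair(a, 0))), pair(0, a)))   [R2 at 2.1]
5. pair(pair(pair(0, c), a), pair(pair(c, k(pair(a, 0), pair(a, 0))), pair(0, a)))  →  pair(pair(pair(0, c), a), pair(pair(c, a), pair(0, a)))   [R3 at 2.1.2]

pair(pair(pair(0, c), a), pair(pair(c, a), pair(0, a)))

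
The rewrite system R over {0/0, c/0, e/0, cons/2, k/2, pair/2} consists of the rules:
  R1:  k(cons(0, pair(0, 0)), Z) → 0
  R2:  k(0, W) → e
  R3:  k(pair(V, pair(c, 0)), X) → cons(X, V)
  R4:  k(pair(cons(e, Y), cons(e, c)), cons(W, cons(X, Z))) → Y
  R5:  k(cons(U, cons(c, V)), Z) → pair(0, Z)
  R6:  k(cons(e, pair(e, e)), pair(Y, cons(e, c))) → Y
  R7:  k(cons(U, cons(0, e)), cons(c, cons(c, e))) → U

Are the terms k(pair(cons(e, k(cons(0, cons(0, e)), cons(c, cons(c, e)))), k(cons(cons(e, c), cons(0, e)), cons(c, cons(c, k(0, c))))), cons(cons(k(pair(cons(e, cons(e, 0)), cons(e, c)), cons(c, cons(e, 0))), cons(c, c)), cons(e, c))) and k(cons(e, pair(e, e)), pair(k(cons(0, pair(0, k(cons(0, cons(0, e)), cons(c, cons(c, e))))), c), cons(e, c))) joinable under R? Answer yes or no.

yes — NF(t₁) = 0, NF(t₂) = 0

Reduce t₁ = k(pair(cons(e, k(cons(0, cons(0, e)), cons(c, cons(c, e)))), k(cons(cons(e, c), cons(0, e)), cons(c, cons(c, k(0, c))))), cons(cons(k(pair(cons(e, cons(e, 0)), cons(e, c)), cons(c, cons(e, 0))), cons(c, c)), cons(e, c))):
1. k(pair(cons(e, k(cons(0, cons(0, e)), cons(c, cons(c, e)))), k(cons(cons(e, c), cons(0, e)), cons(c, cons(c, k(0, c))))), cons(cons(k(pair(cons(e, cons(e, 0)), cons(e, c)), cons(c, cons(e, 0))), cons(c, c)), cons(e, c)))  →  k(pair(cons(e, 0), k(cons(cons(e, c), cons(0, e)), cons(c, cons(c, k(0, c))))), cons(cons(k(pair(cons(e, cons(e, 0)), cons(e, c)), cons(c, cons(e, 0))), cons(c, c)), cons(e, c)))   [R7 at 1.1.2]
2. k(pair(cons(e, 0), k(cons(cons(e, c), cons(0, e)), cons(c, cons(c, k(0, c))))), cons(cons(k(pair(cons(e, cons(e, 0)), cons(e, c)), cons(c, cons(e, 0))), cons(c, c)), cons(e, c)))  →  k(pair(cons(e, 0), k(cons(cons(e, c), cons(0, e)), cons(c, cons(c, e)))), cons(cons(k(pair(cons(e, cons(e, 0)), cons(e, c)), cons(c, cons(e, 0))), cons(c, c)), cons(e, c)))   [R2 at 1.2.2.2.2]
3. k(pair(cons(e, 0), k(cons(cons(e, c), cons(0, e)), cons(c, cons(c, e)))), cons(cons(k(pair(cons(e, cons(e, 0)), cons(e, c)), cons(c, cons(e, 0))), cons(c, c)), cons(e, c)))  →  k(pair(cons(e, 0), cons(e, c)), cons(cons(k(pair(cons(e, cons(e, 0)), cons(e, c)), cons(c, cons(e, 0))), cons(c, c)), cons(e, c)))   [R7 at 1.2]
4. k(pair(cons(e, 0), cons(e, c)), cons(cons(k(pair(cons(e, cons(e, 0)), cons(e, c)), cons(c, cons(e, 0))), cons(c, c)), cons(e, c)))  →  0   [R4 at ε]

Reduce t₂ = k(cons(e, pair(e, e)), pair(k(cons(0, pair(0, k(cons(0, cons(0, e)), cons(c, cons(c, e))))), c), cons(e, c))):
1. k(cons(e, pair(e, e)), pair(k(cons(0, pair(0, k(cons(0, cons(0, e)), cons(c, cons(c, e))))), c), cons(e, c)))  →  k(cons(0, pair(0, k(cons(0, cons(0, e)), cons(c, cons(c, e))))), c)   [R6 at ε]
2. k(cons(0, pair(0, k(cons(0, cons(0, e)), cons(c, cons(c, e))))), c)  →  k(cons(0, pair(0, 0)), c)   [R7 at 1.2.2]
3. k(cons(0, pair(0, 0)), c)  →  0   [R1 at ε]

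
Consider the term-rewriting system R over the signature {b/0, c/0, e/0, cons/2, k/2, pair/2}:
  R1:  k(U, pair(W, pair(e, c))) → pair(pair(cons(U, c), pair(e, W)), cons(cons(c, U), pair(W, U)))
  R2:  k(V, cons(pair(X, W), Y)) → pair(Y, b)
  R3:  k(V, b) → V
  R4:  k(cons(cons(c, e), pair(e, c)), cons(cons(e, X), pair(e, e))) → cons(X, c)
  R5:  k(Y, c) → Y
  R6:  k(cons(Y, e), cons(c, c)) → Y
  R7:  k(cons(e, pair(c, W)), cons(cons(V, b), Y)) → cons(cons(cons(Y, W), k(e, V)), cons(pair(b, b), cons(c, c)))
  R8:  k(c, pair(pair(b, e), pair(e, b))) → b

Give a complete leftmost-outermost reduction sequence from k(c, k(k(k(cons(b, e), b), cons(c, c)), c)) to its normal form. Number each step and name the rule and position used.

c

1. k(c, k(k(k(cons(b, e), b), cons(c, c)), c))  →  k(c, k(k(cons(b, e), b), cons(c, c)))   [R5 at 2]
2. k(c, k(k(cons(b, e), b), cons(c, c)))  →  k(c, k(cons(b, e), cons(c, c)))   [R3 at 2.1]
3. k(c, k(cons(b, e), cons(c, c)))  →  k(c, b)   [R6 at 2]
4. k(c, b)  →  c   [R3 at ε]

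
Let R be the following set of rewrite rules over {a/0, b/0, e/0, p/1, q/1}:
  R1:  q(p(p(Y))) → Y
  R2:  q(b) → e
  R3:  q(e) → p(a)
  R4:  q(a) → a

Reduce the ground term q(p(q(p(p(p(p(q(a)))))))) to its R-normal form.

1. q(p(q(p(p(p(p(q(a))))))))  →  q(p(p(p(q(a)))))   [R1 at 1.1]
2. q(p(p(p(q(a)))))  →  p(q(a))   [R1 at ε]
3. p(q(a))  →  p(a)   [R4 at 1]

p(a)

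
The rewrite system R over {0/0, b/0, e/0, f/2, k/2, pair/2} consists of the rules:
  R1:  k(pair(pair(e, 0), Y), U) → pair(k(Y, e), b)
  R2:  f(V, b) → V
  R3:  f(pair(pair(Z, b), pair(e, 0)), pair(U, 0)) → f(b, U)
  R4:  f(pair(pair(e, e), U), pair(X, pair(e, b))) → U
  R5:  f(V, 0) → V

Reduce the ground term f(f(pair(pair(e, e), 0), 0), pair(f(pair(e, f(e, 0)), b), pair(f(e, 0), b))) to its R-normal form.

1. f(f(pair(pair(e, e), 0), 0), pair(f(pair(e, f(e, 0)), b), pair(f(e, 0), b)))  →  f(pair(pair(e, e), 0), pair(f(pair(e, f(e, 0)), b), pair(f(e, 0), b)))   [R5 at 1]
2. f(pair(pair(e, e), 0), pair(f(pair(e, f(e, 0)), b), pair(f(e, 0), b)))  →  f(pair(pair(e, e), 0), pair(pair(e, f(e, 0)), pair(f(e, 0), b)))   [R2 at 2.1]
3. f(pair(pair(e, e), 0), pair(pair(e, f(e, 0)), pair(f(e, 0), b)))  →  f(pair(pair(e, e), 0), pair(pair(e, e), pair(f(e, 0), b)))   [R5 at 2.1.2]
4. f(pair(pair(e, e), 0), pair(pair(e, e), pair(f(e, 0), b)))  →  f(pair(pair(e, e), 0), pair(pair(e, e), pair(e, b)))   [R5 at 2.2.1]
5. f(pair(pair(e, e), 0), pair(pair(e, e), pair(e, b)))  →  0   [R4 at ε]

0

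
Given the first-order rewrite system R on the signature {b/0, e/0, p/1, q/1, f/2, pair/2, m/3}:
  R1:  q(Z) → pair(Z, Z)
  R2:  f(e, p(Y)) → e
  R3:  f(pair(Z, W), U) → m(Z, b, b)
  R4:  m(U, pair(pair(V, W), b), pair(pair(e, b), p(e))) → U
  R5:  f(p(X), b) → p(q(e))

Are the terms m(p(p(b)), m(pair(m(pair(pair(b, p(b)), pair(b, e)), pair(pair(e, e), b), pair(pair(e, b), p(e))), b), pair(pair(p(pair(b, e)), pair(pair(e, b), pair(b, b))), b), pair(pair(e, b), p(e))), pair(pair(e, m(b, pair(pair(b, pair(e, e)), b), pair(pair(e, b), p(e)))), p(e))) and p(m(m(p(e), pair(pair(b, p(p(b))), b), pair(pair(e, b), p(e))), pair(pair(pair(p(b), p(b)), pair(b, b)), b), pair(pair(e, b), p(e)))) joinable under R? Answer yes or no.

Reduce t₁ = m(p(p(b)), m(pair(m(pair(pair(b, p(b)), pair(b, e)), pair(pair(e, e), b), pair(pair(e, b), p(e))), b), pair(pair(p(pair(b, e)), pair(pair(e, b), pair(b, b))), b), pair(pair(e, b), p(e))), pair(pair(e, m(b, pair(pair(b, pair(e, e)), b), pair(pair(e, b), p(e)))), p(e))):
1. m(p(p(b)), m(pair(m(pair(pair(b, p(b)), pair(b, e)), pair(pair(e, e), b), pair(pair(e, b), p(e))), b), pair(pair(p(pair(b, e)), pair(pair(e, b), pair(b, b))), b), pair(pair(e, b), p(e))), pair(pair(e, m(b, pair(pair(b, pair(e, e)), b), pair(pair(e, b), p(e)))), p(e)))  →  m(p(p(b)), pair(m(pair(pair(b, p(b)), pair(b, e)), pair(pair(e, e), b), pair(pair(e, b), p(e))), b), pair(pair(e, m(b, pair(pair(b, pair(e, e)), b), pair(pair(e, b), p(e)))), p(e)))   [R4 at 2]
2. m(p(p(b)), pair(m(pair(pair(b, p(b)), pair(b, e)), pair(pair(e, e), b), pair(pair(e, b), p(e))), b), pair(pair(e, m(b, pair(pair(b, pair(e, e)), b), pair(pair(e, b), p(e)))), p(e)))  →  m(p(p(b)), pair(pair(pair(b, p(b)), pair(b, e)), b), pair(pair(e, m(b, pair(pair(b, pair(e, e)), b), pair(pair(e, b), p(e)))), p(e)))   [R4 at 2.1]
3. m(p(p(b)), pair(pair(pair(b, p(b)), pair(b, e)), b), pair(pair(e, m(b, pair(pair(b, pair(e, e)), b), pair(pair(e, b), p(e)))), p(e)))  →  m(p(p(b)), pair(pair(pair(b, p(b)), pair(b, e)), b), pair(pair(e, b), p(e)))   [R4 at 3.1.2]
4. m(p(p(b)), pair(pair(pair(b, p(b)), pair(b, e)), b), pair(pair(e, b), p(e)))  →  p(p(b))   [R4 at ε]

Reduce t₂ = p(m(m(p(e), pair(pair(b, p(p(b))), b), pair(pair(e, b), p(e))), pair(pair(pair(p(b), p(b)), pair(b, b)), b), pair(pair(e, b), p(e)))):
1. p(m(m(p(e), pair(pair(b, p(p(b))), b), pair(pair(e, b), p(e))), pair(pair(pair(p(b), p(b)), pair(b, b)), b), pair(pair(e, b), p(e))))  →  p(m(p(e), pair(pair(b, p(p(b))), b), pair(pair(e, b), p(e))))   [R4 at 1]
2. p(m(p(e), pair(pair(b, p(p(b))), b), pair(pair(e, b), p(e))))  →  p(p(e))   [R4 at 1]

no — NF(t₁) = p(p(b)), NF(t₂) = p(p(e))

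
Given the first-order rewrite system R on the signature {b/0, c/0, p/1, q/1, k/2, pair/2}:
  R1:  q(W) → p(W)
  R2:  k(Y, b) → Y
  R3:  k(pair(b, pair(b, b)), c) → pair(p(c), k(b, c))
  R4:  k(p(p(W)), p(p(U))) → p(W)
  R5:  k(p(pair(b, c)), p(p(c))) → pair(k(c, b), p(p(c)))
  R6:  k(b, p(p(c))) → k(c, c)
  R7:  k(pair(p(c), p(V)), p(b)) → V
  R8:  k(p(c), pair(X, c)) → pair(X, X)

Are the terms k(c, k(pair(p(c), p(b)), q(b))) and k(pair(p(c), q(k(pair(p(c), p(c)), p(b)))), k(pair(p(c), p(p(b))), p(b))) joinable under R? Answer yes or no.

Reduce t₁ = k(c, k(pair(p(c), p(b)), q(b))):
1. k(c, k(pair(p(c), p(b)), q(b)))  →  k(c, k(pair(p(c), p(b)), p(b)))   [R1 at 2.2]
2. k(c, k(pair(p(c), p(b)), p(b)))  →  k(c, b)   [R7 at 2]
3. k(c, b)  →  c   [R2 at ε]

Reduce t₂ = k(pair(p(c), q(k(pair(p(c), p(c)), p(b)))), k(pair(p(c), p(p(b))), p(b))):
1. k(pair(p(c), q(k(pair(p(c), p(c)), p(b)))), k(pair(p(c), p(p(b))), p(b)))  →  k(pair(p(c), p(k(pair(p(c), p(c)), p(b)))), k(pair(p(c), p(p(b))), p(b)))   [R1 at 1.2]
2. k(pair(p(c), p(k(pair(p(c), p(c)), p(b)))), k(pair(p(c), p(p(b))), p(b)))  →  k(pair(p(c), p(c)), k(pair(p(c), p(p(b))), p(b)))   [R7 at 1.2.1]
3. k(pair(p(c), p(c)), k(pair(p(c), p(p(b))), p(b)))  →  k(pair(p(c), p(c)), p(b))   [R7 at 2]
4. k(pair(p(c), p(c)), p(b))  →  c   [R7 at ε]

yes — NF(t₁) = c, NF(t₂) = c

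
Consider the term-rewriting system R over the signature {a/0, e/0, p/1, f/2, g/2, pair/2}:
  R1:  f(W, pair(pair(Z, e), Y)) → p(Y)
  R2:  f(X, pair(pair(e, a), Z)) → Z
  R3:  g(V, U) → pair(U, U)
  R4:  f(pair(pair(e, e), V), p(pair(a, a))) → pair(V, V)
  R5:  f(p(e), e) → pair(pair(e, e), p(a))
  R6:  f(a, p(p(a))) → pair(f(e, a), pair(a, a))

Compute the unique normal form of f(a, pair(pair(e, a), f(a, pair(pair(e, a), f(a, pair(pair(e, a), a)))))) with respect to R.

1. f(a, pair(pair(e, a), f(a, pair(pair(e, a), f(a, pair(pair(e, a), a))))))  →  f(a, pair(pair(e, a), f(a, pair(pair(e, a), a))))   [R2 at ε]
2. f(a, pair(pair(e, a), f(a, pair(pair(e, a), a))))  →  f(a, pair(pair(e, a), a))   [R2 at ε]
3. f(a, pair(pair(e, a), a))  →  a   [R2 at ε]

a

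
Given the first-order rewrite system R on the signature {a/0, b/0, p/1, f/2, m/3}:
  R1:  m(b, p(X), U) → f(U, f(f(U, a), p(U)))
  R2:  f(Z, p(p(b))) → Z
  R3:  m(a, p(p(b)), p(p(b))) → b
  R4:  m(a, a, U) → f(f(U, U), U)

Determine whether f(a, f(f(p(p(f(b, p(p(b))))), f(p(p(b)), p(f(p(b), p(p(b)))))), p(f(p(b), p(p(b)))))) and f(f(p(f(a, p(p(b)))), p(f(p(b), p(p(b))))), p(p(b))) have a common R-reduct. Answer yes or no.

no — NF(t₁) = a, NF(t₂) = p(a)

Reduce t₁ = f(a, f(f(p(p(f(b, p(p(b))))), f(p(p(b)), p(f(p(b), p(p(b)))))), p(f(p(b), p(p(b)))))):
1. f(a, f(f(p(p(f(b, p(p(b))))), f(p(p(b)), p(f(p(b), p(p(b)))))), p(f(p(b), p(p(b))))))  →  f(a, f(f(p(p(b)), f(p(p(b)), p(f(p(b), p(p(b)))))), p(f(p(b), p(p(b))))))   [R2 at 2.1.1.1.1]
2. f(a, f(f(p(p(b)), f(p(p(b)), p(f(p(b), p(p(b)))))), p(f(p(b), p(p(b))))))  →  f(a, f(f(p(p(b)), f(p(p(b)), p(p(b)))), p(f(p(b), p(p(b))))))   [R2 at 2.1.2.2.1]
3. f(a, f(f(p(p(b)), f(p(p(b)), p(p(b)))), p(f(p(b), p(p(b))))))  →  f(a, f(f(p(p(b)), p(p(b))), p(f(p(b), p(p(b))))))   [R2 at 2.1.2]
4. f(a, f(f(p(p(b)), p(p(b))), p(f(p(b), p(p(b))))))  →  f(a, f(p(p(b)), p(f(p(b), p(p(b))))))   [R2 at 2.1]
5. f(a, f(p(p(b)), p(f(p(b), p(p(b))))))  →  f(a, f(p(p(b)), p(p(b))))   [R2 at 2.2.1]
6. f(a, f(p(p(b)), p(p(b))))  →  f(a, p(p(b)))   [R2 at 2]
7. f(a, p(p(b)))  →  a   [R2 at ε]

Reduce t₂ = f(f(p(f(a, p(p(b)))), p(f(p(b), p(p(b))))), p(p(b))):
1. f(f(p(f(a, p(p(b)))), p(f(p(b), p(p(b))))), p(p(b)))  →  f(p(f(a, p(p(b)))), p(f(p(b), p(p(b)))))   [R2 at ε]
2. f(p(f(a, p(p(b)))), p(f(p(b), p(p(b)))))  →  f(p(a), p(f(p(b), p(p(b)))))   [R2 at 1.1]
3. f(p(a), p(f(p(b), p(p(b)))))  →  f(p(a), p(p(b)))   [R2 at 2.1]
4. f(p(a), p(p(b)))  →  p(a)   [R2 at ε]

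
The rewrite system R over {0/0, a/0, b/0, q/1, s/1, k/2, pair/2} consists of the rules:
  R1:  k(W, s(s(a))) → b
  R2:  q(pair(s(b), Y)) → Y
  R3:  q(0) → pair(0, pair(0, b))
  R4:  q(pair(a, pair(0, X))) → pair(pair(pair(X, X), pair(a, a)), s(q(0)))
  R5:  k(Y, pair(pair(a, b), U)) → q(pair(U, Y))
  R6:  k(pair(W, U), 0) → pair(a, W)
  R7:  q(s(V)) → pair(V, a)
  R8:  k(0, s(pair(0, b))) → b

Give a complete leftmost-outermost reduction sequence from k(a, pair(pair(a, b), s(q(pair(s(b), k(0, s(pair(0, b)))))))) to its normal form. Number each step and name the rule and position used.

a

1. k(a, pair(pair(a, b), s(q(pair(s(b), k(0, s(pair(0, b))))))))  →  q(pair(s(q(pair(s(b), k(0, s(pair(0, b)))))), a))   [R5 at ε]
2. q(pair(s(q(pair(s(b), k(0, s(pair(0, b)))))), a))  →  q(pair(s(k(0, s(pair(0, b)))), a))   [R2 at 1.1.1]
3. q(pair(s(k(0, s(pair(0, b)))), a))  →  q(pair(s(b), a))   [R8 at 1.1.1]
4. q(pair(s(b), a))  →  a   [R2 at ε]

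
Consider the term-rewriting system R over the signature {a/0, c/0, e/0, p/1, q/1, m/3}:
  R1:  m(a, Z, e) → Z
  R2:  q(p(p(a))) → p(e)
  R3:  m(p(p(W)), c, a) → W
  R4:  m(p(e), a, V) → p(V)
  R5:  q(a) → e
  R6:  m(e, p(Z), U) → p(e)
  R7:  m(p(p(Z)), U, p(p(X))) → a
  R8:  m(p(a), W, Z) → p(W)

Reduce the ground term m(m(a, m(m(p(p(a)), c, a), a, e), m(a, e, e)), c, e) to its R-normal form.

c

1. m(m(a, m(m(p(p(a)), c, a), a, e), m(a, e, e)), c, e)  →  m(m(a, m(a, a, e), m(a, e, e)), c, e)   [R3 at 1.2.1]
2. m(m(a, m(a, a, e), m(a, e, e)), c, e)  →  m(m(a, a, m(a, e, e)), c, e)   [R1 at 1.2]
3. m(m(a, a, m(a, e, e)), c, e)  →  m(m(a, a, e), c, e)   [R1 at 1.3]
4. m(m(a, a, e), c, e)  →  m(a, c, e)   [R1 at 1]
5. m(a, c, e)  →  c   [R1 at ε]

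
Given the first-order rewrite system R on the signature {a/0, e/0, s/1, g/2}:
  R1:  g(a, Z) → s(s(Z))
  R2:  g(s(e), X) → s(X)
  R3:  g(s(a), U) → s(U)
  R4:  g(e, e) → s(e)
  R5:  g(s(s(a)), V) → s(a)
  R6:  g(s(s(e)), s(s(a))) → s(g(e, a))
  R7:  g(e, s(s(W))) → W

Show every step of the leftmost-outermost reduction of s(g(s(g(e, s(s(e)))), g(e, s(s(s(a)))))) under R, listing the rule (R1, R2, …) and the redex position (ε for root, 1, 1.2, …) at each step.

1. s(g(s(g(e, s(s(e)))), g(e, s(s(s(a))))))  →  s(g(s(e), g(e, s(s(s(a))))))   [R7 at 1.1.1]
2. s(g(s(e), g(e, s(s(s(a))))))  →  s(s(g(e, s(s(s(a))))))   [R2 at 1]
3. s(s(g(e, s(s(s(a))))))  →  s(s(s(a)))   [R7 at 1.1]

s(s(s(a)))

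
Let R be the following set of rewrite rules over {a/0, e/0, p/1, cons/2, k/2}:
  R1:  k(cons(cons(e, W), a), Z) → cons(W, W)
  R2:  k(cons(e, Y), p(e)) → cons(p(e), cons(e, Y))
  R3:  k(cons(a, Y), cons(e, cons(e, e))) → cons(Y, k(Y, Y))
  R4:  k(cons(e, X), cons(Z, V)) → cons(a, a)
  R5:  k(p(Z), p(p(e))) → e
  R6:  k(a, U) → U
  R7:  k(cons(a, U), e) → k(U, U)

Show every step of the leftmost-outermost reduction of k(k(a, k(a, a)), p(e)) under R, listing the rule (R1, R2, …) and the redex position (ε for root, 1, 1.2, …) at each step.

p(e)

1. k(k(a, k(a, a)), p(e))  →  k(k(a, a), p(e))   [R6 at 1]
2. k(k(a, a), p(e))  →  k(a, p(e))   [R6 at 1]
3. k(a, p(e))  →  p(e)   [R6 at ε]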